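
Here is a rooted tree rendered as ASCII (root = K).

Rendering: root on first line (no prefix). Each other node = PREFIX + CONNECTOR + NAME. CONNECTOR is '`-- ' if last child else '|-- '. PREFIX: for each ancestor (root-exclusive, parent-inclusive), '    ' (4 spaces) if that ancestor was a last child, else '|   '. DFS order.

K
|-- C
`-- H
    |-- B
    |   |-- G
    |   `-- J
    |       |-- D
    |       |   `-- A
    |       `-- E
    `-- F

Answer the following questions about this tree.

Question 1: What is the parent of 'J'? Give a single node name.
Scan adjacency: J appears as child of B

Answer: B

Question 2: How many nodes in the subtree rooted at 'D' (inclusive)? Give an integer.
Answer: 2

Derivation:
Subtree rooted at D contains: A, D
Count = 2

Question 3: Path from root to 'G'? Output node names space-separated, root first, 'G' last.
Walk down from root: K -> H -> B -> G

Answer: K H B G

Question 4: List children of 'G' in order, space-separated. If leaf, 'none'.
Node G's children (from adjacency): (leaf)

Answer: none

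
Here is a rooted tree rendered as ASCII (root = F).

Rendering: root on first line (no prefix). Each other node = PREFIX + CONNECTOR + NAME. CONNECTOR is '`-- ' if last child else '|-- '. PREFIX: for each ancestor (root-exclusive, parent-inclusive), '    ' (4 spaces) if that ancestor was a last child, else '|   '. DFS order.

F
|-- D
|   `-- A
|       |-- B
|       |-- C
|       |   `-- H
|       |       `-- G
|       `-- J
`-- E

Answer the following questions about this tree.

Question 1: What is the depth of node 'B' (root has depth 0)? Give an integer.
Answer: 3

Derivation:
Path from root to B: F -> D -> A -> B
Depth = number of edges = 3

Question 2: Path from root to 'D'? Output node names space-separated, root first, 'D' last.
Walk down from root: F -> D

Answer: F D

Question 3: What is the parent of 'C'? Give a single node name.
Scan adjacency: C appears as child of A

Answer: A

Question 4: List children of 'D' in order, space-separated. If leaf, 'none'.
Node D's children (from adjacency): A

Answer: A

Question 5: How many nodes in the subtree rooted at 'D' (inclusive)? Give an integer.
Subtree rooted at D contains: A, B, C, D, G, H, J
Count = 7

Answer: 7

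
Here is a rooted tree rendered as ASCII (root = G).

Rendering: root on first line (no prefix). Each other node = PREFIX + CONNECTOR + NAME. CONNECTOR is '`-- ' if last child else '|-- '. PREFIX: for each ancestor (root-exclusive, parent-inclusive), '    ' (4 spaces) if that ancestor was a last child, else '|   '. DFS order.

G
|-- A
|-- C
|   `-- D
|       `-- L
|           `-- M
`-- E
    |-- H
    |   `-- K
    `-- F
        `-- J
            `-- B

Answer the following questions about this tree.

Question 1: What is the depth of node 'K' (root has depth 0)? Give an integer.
Path from root to K: G -> E -> H -> K
Depth = number of edges = 3

Answer: 3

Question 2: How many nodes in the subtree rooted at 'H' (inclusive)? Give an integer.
Subtree rooted at H contains: H, K
Count = 2

Answer: 2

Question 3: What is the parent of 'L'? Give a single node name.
Scan adjacency: L appears as child of D

Answer: D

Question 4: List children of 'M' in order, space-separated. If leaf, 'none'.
Node M's children (from adjacency): (leaf)

Answer: none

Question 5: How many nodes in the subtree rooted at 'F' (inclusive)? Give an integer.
Subtree rooted at F contains: B, F, J
Count = 3

Answer: 3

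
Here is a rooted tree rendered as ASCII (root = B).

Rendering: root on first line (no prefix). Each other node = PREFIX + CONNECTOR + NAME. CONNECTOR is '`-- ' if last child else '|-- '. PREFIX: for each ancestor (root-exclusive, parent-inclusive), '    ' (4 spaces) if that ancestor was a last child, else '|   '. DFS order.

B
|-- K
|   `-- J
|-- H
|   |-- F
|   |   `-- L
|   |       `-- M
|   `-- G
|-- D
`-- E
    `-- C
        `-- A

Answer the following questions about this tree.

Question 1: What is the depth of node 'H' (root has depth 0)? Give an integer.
Answer: 1

Derivation:
Path from root to H: B -> H
Depth = number of edges = 1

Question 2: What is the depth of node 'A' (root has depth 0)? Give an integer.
Answer: 3

Derivation:
Path from root to A: B -> E -> C -> A
Depth = number of edges = 3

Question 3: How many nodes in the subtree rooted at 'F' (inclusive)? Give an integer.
Subtree rooted at F contains: F, L, M
Count = 3

Answer: 3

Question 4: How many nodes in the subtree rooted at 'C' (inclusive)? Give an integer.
Answer: 2

Derivation:
Subtree rooted at C contains: A, C
Count = 2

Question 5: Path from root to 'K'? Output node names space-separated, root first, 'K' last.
Answer: B K

Derivation:
Walk down from root: B -> K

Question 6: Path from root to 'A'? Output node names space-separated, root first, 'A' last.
Walk down from root: B -> E -> C -> A

Answer: B E C A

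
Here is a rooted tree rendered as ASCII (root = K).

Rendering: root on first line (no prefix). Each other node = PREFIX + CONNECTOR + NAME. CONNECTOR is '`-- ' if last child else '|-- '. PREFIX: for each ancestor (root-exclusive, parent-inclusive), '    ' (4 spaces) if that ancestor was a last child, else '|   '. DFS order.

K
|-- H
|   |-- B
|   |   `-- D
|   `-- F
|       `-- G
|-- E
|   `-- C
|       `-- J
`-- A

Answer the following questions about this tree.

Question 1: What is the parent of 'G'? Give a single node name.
Scan adjacency: G appears as child of F

Answer: F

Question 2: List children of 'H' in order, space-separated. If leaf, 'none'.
Answer: B F

Derivation:
Node H's children (from adjacency): B, F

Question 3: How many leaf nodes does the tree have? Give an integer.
Answer: 4

Derivation:
Leaves (nodes with no children): A, D, G, J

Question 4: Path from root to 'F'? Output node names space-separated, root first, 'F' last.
Walk down from root: K -> H -> F

Answer: K H F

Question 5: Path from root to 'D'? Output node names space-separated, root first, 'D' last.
Walk down from root: K -> H -> B -> D

Answer: K H B D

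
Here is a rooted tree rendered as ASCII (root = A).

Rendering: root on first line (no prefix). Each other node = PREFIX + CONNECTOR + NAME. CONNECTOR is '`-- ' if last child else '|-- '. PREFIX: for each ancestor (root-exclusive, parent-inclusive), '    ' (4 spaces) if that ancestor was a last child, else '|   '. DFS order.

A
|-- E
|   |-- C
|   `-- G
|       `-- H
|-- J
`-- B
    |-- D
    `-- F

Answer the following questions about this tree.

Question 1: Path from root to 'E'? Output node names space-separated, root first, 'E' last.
Answer: A E

Derivation:
Walk down from root: A -> E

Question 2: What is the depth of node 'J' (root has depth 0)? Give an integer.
Path from root to J: A -> J
Depth = number of edges = 1

Answer: 1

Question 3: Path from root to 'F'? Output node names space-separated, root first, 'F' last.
Answer: A B F

Derivation:
Walk down from root: A -> B -> F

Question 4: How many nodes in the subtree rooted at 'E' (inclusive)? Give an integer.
Subtree rooted at E contains: C, E, G, H
Count = 4

Answer: 4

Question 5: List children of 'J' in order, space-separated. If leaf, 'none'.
Node J's children (from adjacency): (leaf)

Answer: none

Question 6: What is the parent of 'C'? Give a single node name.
Scan adjacency: C appears as child of E

Answer: E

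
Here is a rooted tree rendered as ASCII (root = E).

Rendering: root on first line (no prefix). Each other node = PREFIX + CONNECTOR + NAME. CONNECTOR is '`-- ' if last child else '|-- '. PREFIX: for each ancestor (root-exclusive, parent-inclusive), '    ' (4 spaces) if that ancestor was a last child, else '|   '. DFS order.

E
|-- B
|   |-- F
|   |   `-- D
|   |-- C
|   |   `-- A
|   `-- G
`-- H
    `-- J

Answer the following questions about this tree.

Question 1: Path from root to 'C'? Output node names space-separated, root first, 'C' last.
Walk down from root: E -> B -> C

Answer: E B C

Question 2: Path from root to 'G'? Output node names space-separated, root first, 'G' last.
Walk down from root: E -> B -> G

Answer: E B G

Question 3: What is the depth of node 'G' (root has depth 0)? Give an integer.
Path from root to G: E -> B -> G
Depth = number of edges = 2

Answer: 2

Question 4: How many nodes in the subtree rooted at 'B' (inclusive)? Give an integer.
Answer: 6

Derivation:
Subtree rooted at B contains: A, B, C, D, F, G
Count = 6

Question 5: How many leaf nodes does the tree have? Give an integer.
Answer: 4

Derivation:
Leaves (nodes with no children): A, D, G, J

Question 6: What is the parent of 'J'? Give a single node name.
Scan adjacency: J appears as child of H

Answer: H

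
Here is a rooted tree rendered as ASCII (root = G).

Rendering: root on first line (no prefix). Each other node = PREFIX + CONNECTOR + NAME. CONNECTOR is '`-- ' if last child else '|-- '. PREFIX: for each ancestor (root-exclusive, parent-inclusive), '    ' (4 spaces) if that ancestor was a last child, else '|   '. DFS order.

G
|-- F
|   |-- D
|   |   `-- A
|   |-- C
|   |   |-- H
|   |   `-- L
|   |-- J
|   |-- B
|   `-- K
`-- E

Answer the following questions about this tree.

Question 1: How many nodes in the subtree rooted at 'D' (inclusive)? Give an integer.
Answer: 2

Derivation:
Subtree rooted at D contains: A, D
Count = 2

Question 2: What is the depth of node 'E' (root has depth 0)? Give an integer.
Answer: 1

Derivation:
Path from root to E: G -> E
Depth = number of edges = 1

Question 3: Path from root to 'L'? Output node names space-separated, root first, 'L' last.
Walk down from root: G -> F -> C -> L

Answer: G F C L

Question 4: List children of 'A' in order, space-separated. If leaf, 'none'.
Node A's children (from adjacency): (leaf)

Answer: none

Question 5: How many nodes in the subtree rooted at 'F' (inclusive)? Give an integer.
Subtree rooted at F contains: A, B, C, D, F, H, J, K, L
Count = 9

Answer: 9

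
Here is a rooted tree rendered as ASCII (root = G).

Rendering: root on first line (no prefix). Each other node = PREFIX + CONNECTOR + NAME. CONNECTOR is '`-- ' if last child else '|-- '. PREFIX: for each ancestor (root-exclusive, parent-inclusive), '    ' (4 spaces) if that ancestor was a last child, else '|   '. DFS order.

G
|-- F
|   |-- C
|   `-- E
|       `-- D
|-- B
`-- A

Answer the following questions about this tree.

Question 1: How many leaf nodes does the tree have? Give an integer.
Leaves (nodes with no children): A, B, C, D

Answer: 4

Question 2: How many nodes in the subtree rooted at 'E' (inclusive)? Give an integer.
Subtree rooted at E contains: D, E
Count = 2

Answer: 2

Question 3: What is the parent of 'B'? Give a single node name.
Answer: G

Derivation:
Scan adjacency: B appears as child of G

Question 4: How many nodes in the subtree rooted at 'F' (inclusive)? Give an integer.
Answer: 4

Derivation:
Subtree rooted at F contains: C, D, E, F
Count = 4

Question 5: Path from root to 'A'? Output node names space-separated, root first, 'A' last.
Answer: G A

Derivation:
Walk down from root: G -> A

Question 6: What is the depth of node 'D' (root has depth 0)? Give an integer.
Path from root to D: G -> F -> E -> D
Depth = number of edges = 3

Answer: 3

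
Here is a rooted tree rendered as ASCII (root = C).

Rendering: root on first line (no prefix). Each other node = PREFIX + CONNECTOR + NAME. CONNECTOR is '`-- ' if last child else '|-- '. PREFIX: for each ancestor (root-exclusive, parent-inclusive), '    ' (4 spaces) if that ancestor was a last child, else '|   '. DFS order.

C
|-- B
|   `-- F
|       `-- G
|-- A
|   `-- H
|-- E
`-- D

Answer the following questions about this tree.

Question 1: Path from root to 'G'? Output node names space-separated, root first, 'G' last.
Walk down from root: C -> B -> F -> G

Answer: C B F G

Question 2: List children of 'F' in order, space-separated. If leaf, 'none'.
Answer: G

Derivation:
Node F's children (from adjacency): G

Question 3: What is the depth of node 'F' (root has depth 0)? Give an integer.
Answer: 2

Derivation:
Path from root to F: C -> B -> F
Depth = number of edges = 2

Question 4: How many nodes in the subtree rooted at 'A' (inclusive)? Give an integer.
Answer: 2

Derivation:
Subtree rooted at A contains: A, H
Count = 2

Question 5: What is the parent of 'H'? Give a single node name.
Answer: A

Derivation:
Scan adjacency: H appears as child of A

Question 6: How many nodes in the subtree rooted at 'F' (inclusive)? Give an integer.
Answer: 2

Derivation:
Subtree rooted at F contains: F, G
Count = 2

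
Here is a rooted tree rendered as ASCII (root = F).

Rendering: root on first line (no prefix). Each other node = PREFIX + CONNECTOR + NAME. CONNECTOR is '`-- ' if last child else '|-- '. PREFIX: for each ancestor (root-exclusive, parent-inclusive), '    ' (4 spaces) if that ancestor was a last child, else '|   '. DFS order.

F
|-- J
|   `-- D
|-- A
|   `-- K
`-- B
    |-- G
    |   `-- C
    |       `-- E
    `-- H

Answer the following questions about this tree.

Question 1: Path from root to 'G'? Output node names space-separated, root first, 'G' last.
Answer: F B G

Derivation:
Walk down from root: F -> B -> G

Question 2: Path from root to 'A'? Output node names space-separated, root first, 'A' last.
Walk down from root: F -> A

Answer: F A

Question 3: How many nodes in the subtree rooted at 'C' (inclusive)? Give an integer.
Subtree rooted at C contains: C, E
Count = 2

Answer: 2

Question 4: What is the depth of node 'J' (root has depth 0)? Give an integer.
Answer: 1

Derivation:
Path from root to J: F -> J
Depth = number of edges = 1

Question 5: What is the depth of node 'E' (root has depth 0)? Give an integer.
Answer: 4

Derivation:
Path from root to E: F -> B -> G -> C -> E
Depth = number of edges = 4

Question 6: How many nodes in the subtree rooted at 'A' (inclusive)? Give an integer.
Answer: 2

Derivation:
Subtree rooted at A contains: A, K
Count = 2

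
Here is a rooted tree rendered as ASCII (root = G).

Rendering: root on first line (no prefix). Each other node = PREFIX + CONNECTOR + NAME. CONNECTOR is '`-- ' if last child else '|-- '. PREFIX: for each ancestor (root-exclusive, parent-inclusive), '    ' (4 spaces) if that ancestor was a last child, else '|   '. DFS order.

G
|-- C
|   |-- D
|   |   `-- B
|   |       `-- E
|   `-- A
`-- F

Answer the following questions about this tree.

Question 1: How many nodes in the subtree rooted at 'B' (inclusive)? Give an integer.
Answer: 2

Derivation:
Subtree rooted at B contains: B, E
Count = 2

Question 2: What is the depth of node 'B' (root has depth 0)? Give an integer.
Answer: 3

Derivation:
Path from root to B: G -> C -> D -> B
Depth = number of edges = 3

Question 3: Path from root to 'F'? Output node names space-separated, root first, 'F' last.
Walk down from root: G -> F

Answer: G F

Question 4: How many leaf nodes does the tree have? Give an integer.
Leaves (nodes with no children): A, E, F

Answer: 3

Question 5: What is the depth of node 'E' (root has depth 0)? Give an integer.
Answer: 4

Derivation:
Path from root to E: G -> C -> D -> B -> E
Depth = number of edges = 4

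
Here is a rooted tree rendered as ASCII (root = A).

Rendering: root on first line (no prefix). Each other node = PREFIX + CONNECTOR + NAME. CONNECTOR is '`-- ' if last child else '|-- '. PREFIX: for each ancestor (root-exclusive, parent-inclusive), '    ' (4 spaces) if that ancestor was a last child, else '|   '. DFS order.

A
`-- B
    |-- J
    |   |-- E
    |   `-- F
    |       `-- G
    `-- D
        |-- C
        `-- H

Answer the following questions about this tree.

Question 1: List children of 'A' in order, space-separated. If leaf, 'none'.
Answer: B

Derivation:
Node A's children (from adjacency): B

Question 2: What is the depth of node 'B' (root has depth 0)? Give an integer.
Answer: 1

Derivation:
Path from root to B: A -> B
Depth = number of edges = 1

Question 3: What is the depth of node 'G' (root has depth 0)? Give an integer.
Answer: 4

Derivation:
Path from root to G: A -> B -> J -> F -> G
Depth = number of edges = 4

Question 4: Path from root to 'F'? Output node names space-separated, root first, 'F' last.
Answer: A B J F

Derivation:
Walk down from root: A -> B -> J -> F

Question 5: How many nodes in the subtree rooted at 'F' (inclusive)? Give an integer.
Subtree rooted at F contains: F, G
Count = 2

Answer: 2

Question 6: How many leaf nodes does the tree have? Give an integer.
Answer: 4

Derivation:
Leaves (nodes with no children): C, E, G, H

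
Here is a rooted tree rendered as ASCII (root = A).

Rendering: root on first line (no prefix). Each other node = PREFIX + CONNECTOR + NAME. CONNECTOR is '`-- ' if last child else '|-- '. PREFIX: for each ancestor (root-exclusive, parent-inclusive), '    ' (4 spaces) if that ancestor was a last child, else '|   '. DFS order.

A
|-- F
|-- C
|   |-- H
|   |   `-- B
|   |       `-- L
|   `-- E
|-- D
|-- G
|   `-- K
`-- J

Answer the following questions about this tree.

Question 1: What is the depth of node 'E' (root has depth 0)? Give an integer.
Path from root to E: A -> C -> E
Depth = number of edges = 2

Answer: 2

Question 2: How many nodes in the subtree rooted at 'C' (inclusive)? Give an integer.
Subtree rooted at C contains: B, C, E, H, L
Count = 5

Answer: 5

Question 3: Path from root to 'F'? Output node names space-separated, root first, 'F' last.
Answer: A F

Derivation:
Walk down from root: A -> F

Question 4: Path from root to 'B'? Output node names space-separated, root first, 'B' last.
Answer: A C H B

Derivation:
Walk down from root: A -> C -> H -> B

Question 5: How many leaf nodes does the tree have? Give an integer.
Answer: 6

Derivation:
Leaves (nodes with no children): D, E, F, J, K, L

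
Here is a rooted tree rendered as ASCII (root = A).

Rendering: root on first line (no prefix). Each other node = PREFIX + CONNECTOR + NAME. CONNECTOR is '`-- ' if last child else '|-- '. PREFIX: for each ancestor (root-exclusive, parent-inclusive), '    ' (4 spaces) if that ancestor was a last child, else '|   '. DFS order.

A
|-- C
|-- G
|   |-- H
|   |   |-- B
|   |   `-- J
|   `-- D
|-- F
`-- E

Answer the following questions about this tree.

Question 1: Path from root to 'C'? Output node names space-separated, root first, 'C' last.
Walk down from root: A -> C

Answer: A C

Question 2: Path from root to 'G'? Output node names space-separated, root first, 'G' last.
Answer: A G

Derivation:
Walk down from root: A -> G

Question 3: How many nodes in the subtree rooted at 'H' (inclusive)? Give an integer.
Answer: 3

Derivation:
Subtree rooted at H contains: B, H, J
Count = 3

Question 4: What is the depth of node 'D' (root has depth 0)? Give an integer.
Answer: 2

Derivation:
Path from root to D: A -> G -> D
Depth = number of edges = 2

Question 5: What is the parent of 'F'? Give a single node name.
Scan adjacency: F appears as child of A

Answer: A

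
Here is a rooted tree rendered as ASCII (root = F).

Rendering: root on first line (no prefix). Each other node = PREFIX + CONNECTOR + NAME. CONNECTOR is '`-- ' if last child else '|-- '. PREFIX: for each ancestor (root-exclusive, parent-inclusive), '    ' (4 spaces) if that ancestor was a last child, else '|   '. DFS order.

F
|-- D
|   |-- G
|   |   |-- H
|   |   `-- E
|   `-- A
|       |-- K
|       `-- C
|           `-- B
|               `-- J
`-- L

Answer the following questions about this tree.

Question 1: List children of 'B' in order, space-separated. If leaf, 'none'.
Answer: J

Derivation:
Node B's children (from adjacency): J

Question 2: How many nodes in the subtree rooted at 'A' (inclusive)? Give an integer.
Subtree rooted at A contains: A, B, C, J, K
Count = 5

Answer: 5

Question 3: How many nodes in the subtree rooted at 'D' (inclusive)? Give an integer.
Subtree rooted at D contains: A, B, C, D, E, G, H, J, K
Count = 9

Answer: 9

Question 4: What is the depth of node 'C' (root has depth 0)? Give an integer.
Answer: 3

Derivation:
Path from root to C: F -> D -> A -> C
Depth = number of edges = 3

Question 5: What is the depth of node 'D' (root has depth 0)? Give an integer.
Answer: 1

Derivation:
Path from root to D: F -> D
Depth = number of edges = 1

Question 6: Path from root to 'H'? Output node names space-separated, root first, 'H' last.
Answer: F D G H

Derivation:
Walk down from root: F -> D -> G -> H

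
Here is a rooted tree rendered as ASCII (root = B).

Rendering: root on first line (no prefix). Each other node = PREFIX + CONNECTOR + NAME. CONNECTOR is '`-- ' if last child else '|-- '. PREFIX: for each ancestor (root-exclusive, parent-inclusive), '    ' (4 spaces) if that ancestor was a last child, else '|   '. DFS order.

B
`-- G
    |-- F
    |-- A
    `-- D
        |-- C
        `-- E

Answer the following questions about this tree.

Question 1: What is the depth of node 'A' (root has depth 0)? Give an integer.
Answer: 2

Derivation:
Path from root to A: B -> G -> A
Depth = number of edges = 2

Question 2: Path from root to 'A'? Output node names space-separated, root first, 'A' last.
Answer: B G A

Derivation:
Walk down from root: B -> G -> A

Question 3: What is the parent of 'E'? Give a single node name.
Scan adjacency: E appears as child of D

Answer: D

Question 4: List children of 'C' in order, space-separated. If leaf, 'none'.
Node C's children (from adjacency): (leaf)

Answer: none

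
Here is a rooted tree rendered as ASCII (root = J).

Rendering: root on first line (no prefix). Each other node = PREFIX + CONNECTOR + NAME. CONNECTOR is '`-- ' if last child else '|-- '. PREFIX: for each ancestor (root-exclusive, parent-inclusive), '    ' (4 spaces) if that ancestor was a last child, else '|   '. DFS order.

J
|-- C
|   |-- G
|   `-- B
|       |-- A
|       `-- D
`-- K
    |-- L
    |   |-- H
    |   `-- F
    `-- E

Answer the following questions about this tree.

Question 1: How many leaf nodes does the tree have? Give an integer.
Answer: 6

Derivation:
Leaves (nodes with no children): A, D, E, F, G, H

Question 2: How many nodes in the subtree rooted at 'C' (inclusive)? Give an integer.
Subtree rooted at C contains: A, B, C, D, G
Count = 5

Answer: 5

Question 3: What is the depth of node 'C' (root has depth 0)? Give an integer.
Answer: 1

Derivation:
Path from root to C: J -> C
Depth = number of edges = 1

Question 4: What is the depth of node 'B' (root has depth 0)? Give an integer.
Path from root to B: J -> C -> B
Depth = number of edges = 2

Answer: 2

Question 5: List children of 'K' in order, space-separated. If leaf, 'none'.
Node K's children (from adjacency): L, E

Answer: L E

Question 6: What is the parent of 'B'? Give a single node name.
Scan adjacency: B appears as child of C

Answer: C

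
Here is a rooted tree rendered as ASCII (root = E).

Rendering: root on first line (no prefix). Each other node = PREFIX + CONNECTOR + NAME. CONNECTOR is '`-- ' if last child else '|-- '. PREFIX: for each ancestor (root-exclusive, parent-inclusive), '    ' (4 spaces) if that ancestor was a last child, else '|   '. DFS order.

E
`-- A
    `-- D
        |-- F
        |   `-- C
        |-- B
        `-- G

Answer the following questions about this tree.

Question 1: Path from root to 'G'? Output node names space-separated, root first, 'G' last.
Walk down from root: E -> A -> D -> G

Answer: E A D G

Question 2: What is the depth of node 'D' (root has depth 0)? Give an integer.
Path from root to D: E -> A -> D
Depth = number of edges = 2

Answer: 2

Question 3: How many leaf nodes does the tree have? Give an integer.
Leaves (nodes with no children): B, C, G

Answer: 3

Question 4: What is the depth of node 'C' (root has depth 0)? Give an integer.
Path from root to C: E -> A -> D -> F -> C
Depth = number of edges = 4

Answer: 4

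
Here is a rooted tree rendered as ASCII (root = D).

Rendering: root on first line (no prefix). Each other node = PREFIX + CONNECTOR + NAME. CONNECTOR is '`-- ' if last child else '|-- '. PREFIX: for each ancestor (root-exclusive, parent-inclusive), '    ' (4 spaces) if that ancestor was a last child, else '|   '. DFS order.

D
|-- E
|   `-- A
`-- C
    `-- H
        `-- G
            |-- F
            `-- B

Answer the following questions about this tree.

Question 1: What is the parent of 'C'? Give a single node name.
Scan adjacency: C appears as child of D

Answer: D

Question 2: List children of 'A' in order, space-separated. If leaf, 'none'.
Node A's children (from adjacency): (leaf)

Answer: none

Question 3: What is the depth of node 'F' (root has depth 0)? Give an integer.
Path from root to F: D -> C -> H -> G -> F
Depth = number of edges = 4

Answer: 4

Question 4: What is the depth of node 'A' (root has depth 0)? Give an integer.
Answer: 2

Derivation:
Path from root to A: D -> E -> A
Depth = number of edges = 2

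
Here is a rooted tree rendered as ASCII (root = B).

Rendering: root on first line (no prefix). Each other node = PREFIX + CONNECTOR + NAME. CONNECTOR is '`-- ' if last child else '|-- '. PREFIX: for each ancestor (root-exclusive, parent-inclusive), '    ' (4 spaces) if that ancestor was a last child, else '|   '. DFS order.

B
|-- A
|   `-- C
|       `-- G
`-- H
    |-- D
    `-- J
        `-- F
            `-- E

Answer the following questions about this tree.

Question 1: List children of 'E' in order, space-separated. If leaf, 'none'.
Node E's children (from adjacency): (leaf)

Answer: none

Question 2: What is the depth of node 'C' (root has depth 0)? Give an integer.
Answer: 2

Derivation:
Path from root to C: B -> A -> C
Depth = number of edges = 2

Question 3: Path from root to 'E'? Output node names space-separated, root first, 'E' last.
Answer: B H J F E

Derivation:
Walk down from root: B -> H -> J -> F -> E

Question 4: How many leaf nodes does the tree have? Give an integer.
Answer: 3

Derivation:
Leaves (nodes with no children): D, E, G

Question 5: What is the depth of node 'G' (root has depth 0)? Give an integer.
Path from root to G: B -> A -> C -> G
Depth = number of edges = 3

Answer: 3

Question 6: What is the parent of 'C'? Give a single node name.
Scan adjacency: C appears as child of A

Answer: A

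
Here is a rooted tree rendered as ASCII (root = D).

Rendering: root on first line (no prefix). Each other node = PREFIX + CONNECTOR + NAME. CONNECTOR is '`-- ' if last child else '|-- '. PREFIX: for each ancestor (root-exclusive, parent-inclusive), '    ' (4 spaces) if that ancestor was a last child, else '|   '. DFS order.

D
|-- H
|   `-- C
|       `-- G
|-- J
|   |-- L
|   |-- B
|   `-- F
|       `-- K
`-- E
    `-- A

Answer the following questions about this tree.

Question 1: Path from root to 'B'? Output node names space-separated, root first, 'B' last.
Walk down from root: D -> J -> B

Answer: D J B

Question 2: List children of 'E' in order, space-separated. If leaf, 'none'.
Answer: A

Derivation:
Node E's children (from adjacency): A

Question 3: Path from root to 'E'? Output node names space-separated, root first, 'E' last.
Walk down from root: D -> E

Answer: D E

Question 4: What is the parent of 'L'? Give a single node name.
Answer: J

Derivation:
Scan adjacency: L appears as child of J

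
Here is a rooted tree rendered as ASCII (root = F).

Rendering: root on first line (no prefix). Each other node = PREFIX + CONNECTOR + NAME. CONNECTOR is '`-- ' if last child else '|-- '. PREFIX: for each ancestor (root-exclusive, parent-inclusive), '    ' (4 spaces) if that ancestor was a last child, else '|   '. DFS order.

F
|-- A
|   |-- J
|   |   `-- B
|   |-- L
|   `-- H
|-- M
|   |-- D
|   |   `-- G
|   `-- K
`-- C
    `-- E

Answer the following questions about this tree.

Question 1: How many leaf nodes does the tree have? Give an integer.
Leaves (nodes with no children): B, E, G, H, K, L

Answer: 6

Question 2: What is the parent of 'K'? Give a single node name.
Scan adjacency: K appears as child of M

Answer: M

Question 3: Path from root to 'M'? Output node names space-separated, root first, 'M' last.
Walk down from root: F -> M

Answer: F M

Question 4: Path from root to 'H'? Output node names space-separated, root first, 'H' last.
Answer: F A H

Derivation:
Walk down from root: F -> A -> H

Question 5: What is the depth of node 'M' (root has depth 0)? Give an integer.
Answer: 1

Derivation:
Path from root to M: F -> M
Depth = number of edges = 1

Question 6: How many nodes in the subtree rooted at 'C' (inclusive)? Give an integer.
Subtree rooted at C contains: C, E
Count = 2

Answer: 2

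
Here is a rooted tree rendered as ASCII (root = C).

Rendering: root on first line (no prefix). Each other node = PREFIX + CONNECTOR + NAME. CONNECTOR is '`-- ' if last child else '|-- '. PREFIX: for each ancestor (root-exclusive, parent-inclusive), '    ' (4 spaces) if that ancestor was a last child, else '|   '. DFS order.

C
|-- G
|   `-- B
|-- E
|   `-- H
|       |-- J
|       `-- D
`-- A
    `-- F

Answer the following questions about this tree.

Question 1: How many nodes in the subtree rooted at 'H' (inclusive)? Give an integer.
Subtree rooted at H contains: D, H, J
Count = 3

Answer: 3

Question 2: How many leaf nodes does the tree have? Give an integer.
Answer: 4

Derivation:
Leaves (nodes with no children): B, D, F, J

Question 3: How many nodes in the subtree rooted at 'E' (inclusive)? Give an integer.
Subtree rooted at E contains: D, E, H, J
Count = 4

Answer: 4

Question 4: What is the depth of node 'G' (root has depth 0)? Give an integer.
Answer: 1

Derivation:
Path from root to G: C -> G
Depth = number of edges = 1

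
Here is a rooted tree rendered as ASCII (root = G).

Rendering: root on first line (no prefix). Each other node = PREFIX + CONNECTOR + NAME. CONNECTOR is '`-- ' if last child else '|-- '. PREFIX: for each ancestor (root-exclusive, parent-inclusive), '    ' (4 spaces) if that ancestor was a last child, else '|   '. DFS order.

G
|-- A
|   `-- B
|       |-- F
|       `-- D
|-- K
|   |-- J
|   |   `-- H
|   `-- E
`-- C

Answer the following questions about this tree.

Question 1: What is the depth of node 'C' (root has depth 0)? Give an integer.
Answer: 1

Derivation:
Path from root to C: G -> C
Depth = number of edges = 1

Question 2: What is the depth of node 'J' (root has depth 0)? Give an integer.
Path from root to J: G -> K -> J
Depth = number of edges = 2

Answer: 2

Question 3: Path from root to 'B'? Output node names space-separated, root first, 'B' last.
Walk down from root: G -> A -> B

Answer: G A B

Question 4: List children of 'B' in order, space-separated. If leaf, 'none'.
Node B's children (from adjacency): F, D

Answer: F D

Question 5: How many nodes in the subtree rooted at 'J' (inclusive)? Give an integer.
Subtree rooted at J contains: H, J
Count = 2

Answer: 2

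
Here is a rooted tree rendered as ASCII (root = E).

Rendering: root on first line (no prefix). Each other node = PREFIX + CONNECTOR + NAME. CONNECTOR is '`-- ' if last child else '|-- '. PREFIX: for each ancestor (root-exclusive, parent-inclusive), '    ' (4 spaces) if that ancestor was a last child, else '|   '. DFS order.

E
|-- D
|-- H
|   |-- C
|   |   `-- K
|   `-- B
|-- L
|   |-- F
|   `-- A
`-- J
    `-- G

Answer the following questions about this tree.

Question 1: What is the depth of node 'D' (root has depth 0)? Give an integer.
Path from root to D: E -> D
Depth = number of edges = 1

Answer: 1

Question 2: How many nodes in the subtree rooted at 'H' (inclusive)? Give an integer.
Answer: 4

Derivation:
Subtree rooted at H contains: B, C, H, K
Count = 4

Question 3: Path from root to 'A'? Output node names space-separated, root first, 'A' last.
Answer: E L A

Derivation:
Walk down from root: E -> L -> A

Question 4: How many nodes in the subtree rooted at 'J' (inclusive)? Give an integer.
Answer: 2

Derivation:
Subtree rooted at J contains: G, J
Count = 2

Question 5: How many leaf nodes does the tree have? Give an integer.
Leaves (nodes with no children): A, B, D, F, G, K

Answer: 6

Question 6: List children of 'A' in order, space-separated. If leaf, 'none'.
Answer: none

Derivation:
Node A's children (from adjacency): (leaf)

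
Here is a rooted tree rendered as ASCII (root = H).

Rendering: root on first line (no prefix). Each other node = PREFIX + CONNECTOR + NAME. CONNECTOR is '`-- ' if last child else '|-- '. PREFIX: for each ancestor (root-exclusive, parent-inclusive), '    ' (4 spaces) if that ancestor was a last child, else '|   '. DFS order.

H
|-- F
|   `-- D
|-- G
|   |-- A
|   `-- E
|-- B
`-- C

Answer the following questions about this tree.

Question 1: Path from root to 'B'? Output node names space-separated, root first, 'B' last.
Walk down from root: H -> B

Answer: H B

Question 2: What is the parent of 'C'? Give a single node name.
Scan adjacency: C appears as child of H

Answer: H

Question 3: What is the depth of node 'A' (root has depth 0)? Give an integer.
Path from root to A: H -> G -> A
Depth = number of edges = 2

Answer: 2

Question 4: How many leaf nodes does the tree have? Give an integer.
Answer: 5

Derivation:
Leaves (nodes with no children): A, B, C, D, E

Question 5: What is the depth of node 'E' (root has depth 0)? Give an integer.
Answer: 2

Derivation:
Path from root to E: H -> G -> E
Depth = number of edges = 2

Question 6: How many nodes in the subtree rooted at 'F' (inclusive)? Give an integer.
Answer: 2

Derivation:
Subtree rooted at F contains: D, F
Count = 2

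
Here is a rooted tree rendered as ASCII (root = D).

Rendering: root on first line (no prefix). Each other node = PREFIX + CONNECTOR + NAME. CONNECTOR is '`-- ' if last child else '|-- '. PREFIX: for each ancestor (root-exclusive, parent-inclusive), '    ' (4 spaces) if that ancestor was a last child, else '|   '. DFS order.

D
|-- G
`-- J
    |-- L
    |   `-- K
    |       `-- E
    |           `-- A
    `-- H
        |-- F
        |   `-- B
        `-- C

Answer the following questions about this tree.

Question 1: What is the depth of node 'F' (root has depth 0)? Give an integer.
Path from root to F: D -> J -> H -> F
Depth = number of edges = 3

Answer: 3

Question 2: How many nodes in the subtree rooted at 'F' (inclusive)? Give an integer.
Subtree rooted at F contains: B, F
Count = 2

Answer: 2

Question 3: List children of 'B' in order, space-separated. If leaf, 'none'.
Node B's children (from adjacency): (leaf)

Answer: none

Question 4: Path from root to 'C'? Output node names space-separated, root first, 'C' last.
Answer: D J H C

Derivation:
Walk down from root: D -> J -> H -> C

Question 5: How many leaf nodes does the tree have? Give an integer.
Leaves (nodes with no children): A, B, C, G

Answer: 4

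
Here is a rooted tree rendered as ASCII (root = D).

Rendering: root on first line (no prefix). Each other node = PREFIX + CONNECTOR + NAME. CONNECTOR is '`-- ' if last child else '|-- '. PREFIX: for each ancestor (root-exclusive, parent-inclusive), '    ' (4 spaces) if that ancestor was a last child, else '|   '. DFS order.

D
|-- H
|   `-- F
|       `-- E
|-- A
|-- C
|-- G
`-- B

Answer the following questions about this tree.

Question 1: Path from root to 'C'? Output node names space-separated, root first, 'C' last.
Answer: D C

Derivation:
Walk down from root: D -> C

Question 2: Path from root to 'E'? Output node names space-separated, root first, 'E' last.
Walk down from root: D -> H -> F -> E

Answer: D H F E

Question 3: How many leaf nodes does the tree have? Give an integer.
Leaves (nodes with no children): A, B, C, E, G

Answer: 5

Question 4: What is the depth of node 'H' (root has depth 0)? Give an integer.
Path from root to H: D -> H
Depth = number of edges = 1

Answer: 1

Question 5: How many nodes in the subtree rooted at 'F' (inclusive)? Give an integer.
Answer: 2

Derivation:
Subtree rooted at F contains: E, F
Count = 2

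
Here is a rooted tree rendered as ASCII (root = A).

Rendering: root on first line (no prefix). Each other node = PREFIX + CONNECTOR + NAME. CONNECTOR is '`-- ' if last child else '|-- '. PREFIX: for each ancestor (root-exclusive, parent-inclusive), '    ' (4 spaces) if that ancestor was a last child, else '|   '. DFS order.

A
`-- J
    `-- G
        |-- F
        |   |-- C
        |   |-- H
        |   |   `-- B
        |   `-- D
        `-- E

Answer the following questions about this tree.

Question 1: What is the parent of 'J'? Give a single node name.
Scan adjacency: J appears as child of A

Answer: A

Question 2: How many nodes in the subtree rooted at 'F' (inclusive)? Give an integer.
Answer: 5

Derivation:
Subtree rooted at F contains: B, C, D, F, H
Count = 5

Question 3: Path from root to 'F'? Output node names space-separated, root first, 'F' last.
Answer: A J G F

Derivation:
Walk down from root: A -> J -> G -> F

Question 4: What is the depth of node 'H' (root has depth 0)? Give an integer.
Answer: 4

Derivation:
Path from root to H: A -> J -> G -> F -> H
Depth = number of edges = 4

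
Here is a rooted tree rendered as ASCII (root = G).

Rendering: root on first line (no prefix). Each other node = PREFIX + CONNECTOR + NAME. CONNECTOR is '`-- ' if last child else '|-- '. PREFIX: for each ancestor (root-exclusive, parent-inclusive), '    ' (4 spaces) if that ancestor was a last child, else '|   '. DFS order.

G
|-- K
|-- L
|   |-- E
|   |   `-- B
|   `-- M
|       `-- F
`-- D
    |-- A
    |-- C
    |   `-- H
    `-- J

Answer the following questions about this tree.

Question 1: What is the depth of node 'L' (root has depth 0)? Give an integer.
Path from root to L: G -> L
Depth = number of edges = 1

Answer: 1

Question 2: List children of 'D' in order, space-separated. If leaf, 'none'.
Answer: A C J

Derivation:
Node D's children (from adjacency): A, C, J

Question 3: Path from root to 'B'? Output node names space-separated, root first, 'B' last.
Answer: G L E B

Derivation:
Walk down from root: G -> L -> E -> B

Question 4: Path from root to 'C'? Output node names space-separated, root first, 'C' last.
Walk down from root: G -> D -> C

Answer: G D C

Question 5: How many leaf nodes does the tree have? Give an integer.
Leaves (nodes with no children): A, B, F, H, J, K

Answer: 6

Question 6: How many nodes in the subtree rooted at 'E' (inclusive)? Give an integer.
Subtree rooted at E contains: B, E
Count = 2

Answer: 2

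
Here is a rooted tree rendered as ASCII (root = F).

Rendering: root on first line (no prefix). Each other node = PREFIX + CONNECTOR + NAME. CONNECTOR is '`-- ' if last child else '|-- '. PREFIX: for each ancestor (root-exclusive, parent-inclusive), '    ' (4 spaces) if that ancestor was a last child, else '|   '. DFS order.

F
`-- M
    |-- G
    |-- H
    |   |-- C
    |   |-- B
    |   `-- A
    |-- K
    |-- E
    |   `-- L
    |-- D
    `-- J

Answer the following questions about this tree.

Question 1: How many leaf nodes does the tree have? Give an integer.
Answer: 8

Derivation:
Leaves (nodes with no children): A, B, C, D, G, J, K, L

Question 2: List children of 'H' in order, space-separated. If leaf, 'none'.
Answer: C B A

Derivation:
Node H's children (from adjacency): C, B, A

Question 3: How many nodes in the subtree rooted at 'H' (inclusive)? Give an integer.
Subtree rooted at H contains: A, B, C, H
Count = 4

Answer: 4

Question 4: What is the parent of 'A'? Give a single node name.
Scan adjacency: A appears as child of H

Answer: H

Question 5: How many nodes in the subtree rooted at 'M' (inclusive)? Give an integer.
Subtree rooted at M contains: A, B, C, D, E, G, H, J, K, L, M
Count = 11

Answer: 11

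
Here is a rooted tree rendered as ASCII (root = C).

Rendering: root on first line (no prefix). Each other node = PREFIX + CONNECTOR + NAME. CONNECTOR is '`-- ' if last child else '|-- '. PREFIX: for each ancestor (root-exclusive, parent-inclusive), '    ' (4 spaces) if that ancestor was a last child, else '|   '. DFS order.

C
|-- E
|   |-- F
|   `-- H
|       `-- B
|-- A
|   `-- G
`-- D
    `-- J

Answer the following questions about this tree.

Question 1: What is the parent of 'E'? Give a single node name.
Scan adjacency: E appears as child of C

Answer: C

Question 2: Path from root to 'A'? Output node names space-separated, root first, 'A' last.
Walk down from root: C -> A

Answer: C A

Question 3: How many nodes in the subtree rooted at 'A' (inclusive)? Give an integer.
Subtree rooted at A contains: A, G
Count = 2

Answer: 2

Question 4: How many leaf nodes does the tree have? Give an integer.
Answer: 4

Derivation:
Leaves (nodes with no children): B, F, G, J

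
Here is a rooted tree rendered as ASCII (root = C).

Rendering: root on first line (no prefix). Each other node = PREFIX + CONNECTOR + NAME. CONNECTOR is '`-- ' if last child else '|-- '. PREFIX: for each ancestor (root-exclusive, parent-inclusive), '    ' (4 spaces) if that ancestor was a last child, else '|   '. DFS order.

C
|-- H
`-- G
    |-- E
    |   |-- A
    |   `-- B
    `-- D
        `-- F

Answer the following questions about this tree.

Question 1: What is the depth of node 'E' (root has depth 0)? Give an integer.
Answer: 2

Derivation:
Path from root to E: C -> G -> E
Depth = number of edges = 2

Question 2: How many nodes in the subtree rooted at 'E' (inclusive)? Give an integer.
Answer: 3

Derivation:
Subtree rooted at E contains: A, B, E
Count = 3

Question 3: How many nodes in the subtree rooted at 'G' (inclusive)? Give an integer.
Subtree rooted at G contains: A, B, D, E, F, G
Count = 6

Answer: 6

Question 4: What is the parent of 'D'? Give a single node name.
Scan adjacency: D appears as child of G

Answer: G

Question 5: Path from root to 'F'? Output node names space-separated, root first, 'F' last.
Walk down from root: C -> G -> D -> F

Answer: C G D F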